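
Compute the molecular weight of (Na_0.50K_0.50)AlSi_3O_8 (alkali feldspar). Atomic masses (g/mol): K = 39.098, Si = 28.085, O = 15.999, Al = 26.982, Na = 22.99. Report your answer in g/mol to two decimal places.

The formula mass is the sum 0.50(22.99) + 0.50(39.098) + 1(26.982) + 3(28.085) + 8(15.999).

270.27 g/mol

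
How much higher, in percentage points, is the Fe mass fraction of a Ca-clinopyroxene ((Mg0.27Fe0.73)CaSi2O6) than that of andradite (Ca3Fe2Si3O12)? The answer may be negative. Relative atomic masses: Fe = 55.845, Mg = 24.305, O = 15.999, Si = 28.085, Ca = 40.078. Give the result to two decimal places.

-4.96 percentage points

M((Mg0.27Fe0.73)CaSi2O6) = 239.571 g/mol, so wt% Fe = 40.767/239.571 × 100 = 17.02%.
M(Ca3Fe2Si3O12) = 508.167 g/mol, so wt% Fe = 111.690/508.167 × 100 = 21.98%.
17.02 − 21.98 = -4.96 pp.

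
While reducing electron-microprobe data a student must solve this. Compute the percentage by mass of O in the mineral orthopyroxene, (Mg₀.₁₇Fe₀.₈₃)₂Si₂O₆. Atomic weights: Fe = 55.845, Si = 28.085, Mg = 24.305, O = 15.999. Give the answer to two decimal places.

37.92 wt%

M((Mg₀.₁₇Fe₀.₈₃)₂Si₂O₆) = 253.130 g/mol.
O contributes 6 × 15.999 = 95.994 g per mole.
95.994/253.130 = 0.3792 → 37.92%.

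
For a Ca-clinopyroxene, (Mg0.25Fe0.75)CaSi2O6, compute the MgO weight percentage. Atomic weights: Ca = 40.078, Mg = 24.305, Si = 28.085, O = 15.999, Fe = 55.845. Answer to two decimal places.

M((Mg0.25Fe0.75)CaSi2O6) = 240.202 g/mol; M(MgO) = 40.304 g/mol.
Moles MgO per formula unit = 0.25 Mg ÷ 1 = 0.2500.
MgO fraction = (0.2500 × 40.304) / 240.202 = 10.076/240.202 = 0.0419.

4.19 wt%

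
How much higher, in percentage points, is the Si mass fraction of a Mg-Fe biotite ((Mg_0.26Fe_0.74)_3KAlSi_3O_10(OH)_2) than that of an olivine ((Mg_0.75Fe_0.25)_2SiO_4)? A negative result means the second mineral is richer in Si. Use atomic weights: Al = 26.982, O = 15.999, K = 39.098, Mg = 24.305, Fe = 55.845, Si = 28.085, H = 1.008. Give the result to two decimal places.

-0.66 percentage points

Si in (Mg_0.26Fe_0.74)_3KAlSi_3O_10(OH)_2: molar mass 487.273 g/mol; 3×28.085 = 84.255 g → 17.29 wt%.
Si in (Mg_0.75Fe_0.25)_2SiO_4: molar mass 156.461 g/mol; 1×28.085 = 28.085 g → 17.95 wt%.
Difference = 17.29 − 17.95 = -0.66 percentage points.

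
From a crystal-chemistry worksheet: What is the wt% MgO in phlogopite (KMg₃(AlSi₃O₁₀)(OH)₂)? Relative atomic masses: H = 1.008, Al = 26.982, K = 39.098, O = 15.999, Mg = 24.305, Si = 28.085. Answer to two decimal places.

28.98 wt%

Molar mass of KMg₃(AlSi₃O₁₀)(OH)₂ = 1*39.098 + 3*24.305 + 1*26.982 + 3*28.085 + 12*15.999 + 2*1.008 = 417.254 g/mol.
Each formula unit contains 3 Mg, equivalent to 3/1 = 3.0000 mol MgO.
M(MgO) = 1×24.305 + 1×15.999 = 40.304 g/mol.
Mass of MgO per formula unit = 3.0000 × 40.304 = 120.912 g.
MgO wt% = 120.912 / 417.254 × 100 = 28.98%.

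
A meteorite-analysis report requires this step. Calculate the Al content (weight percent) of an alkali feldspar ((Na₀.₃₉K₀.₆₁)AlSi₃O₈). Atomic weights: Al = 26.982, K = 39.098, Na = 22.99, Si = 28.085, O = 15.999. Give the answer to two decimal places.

9.92 weight percent

M((Na₀.₃₉K₀.₆₁)AlSi₃O₈) = 272.045 g/mol.
Al contributes 1 × 26.982 = 26.982 g per mole.
26.982/272.045 = 0.0992 → 9.92%.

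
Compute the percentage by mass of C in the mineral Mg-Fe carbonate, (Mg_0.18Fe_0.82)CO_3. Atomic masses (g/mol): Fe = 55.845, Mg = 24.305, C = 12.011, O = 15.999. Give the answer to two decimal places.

10.90 weight percent

M((Mg_0.18Fe_0.82)CO_3) = 110.176 g/mol.
C contributes 1 × 12.011 = 12.011 g per mole.
12.011/110.176 = 0.1090 → 10.90%.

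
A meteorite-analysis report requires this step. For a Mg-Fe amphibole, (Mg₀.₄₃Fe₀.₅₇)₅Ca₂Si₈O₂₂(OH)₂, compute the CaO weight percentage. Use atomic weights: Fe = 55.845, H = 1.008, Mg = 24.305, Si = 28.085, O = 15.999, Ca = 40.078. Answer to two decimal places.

12.43 wt%

M((Mg₀.₄₃Fe₀.₅₇)₅Ca₂Si₈O₂₂(OH)₂) = 902.242 g/mol; M(CaO) = 56.077 g/mol.
Moles CaO per formula unit = 2 Ca ÷ 1 = 2.0000.
CaO fraction = (2.0000 × 56.077) / 902.242 = 112.154/902.242 = 0.1243.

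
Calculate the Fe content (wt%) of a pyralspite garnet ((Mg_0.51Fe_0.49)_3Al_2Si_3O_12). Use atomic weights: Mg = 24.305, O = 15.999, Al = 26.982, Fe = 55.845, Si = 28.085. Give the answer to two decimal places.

18.26 wt%

M((Mg_0.51Fe_0.49)_3Al_2Si_3O_12) = 449.486 g/mol.
Fe contributes 1.47 × 55.845 = 82.092 g per mole.
82.092/449.486 = 0.1826 → 18.26%.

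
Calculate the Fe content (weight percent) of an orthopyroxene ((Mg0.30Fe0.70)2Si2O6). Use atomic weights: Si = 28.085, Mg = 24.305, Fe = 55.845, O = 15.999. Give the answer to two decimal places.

31.92 weight percent

M((Mg0.30Fe0.70)2Si2O6) = 244.930 g/mol.
Fe contributes 1.40 × 55.845 = 78.183 g per mole.
78.183/244.930 = 0.3192 → 31.92%.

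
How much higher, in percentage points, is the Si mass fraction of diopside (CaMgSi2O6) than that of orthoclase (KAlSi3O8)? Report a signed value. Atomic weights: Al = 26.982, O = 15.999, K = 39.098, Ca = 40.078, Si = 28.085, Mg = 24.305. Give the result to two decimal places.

-4.33 percentage points

Si in CaMgSi2O6: molar mass 216.547 g/mol; 2×28.085 = 56.170 g → 25.94 wt%.
Si in KAlSi3O8: molar mass 278.327 g/mol; 3×28.085 = 84.255 g → 30.27 wt%.
Difference = 25.94 − 30.27 = -4.33 percentage points.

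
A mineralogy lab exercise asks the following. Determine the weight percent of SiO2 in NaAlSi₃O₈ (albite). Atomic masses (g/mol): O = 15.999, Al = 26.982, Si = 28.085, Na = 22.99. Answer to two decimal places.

68.74 wt%

M(NaAlSi₃O₈) = 262.219 g/mol; M(SiO2) = 60.083 g/mol.
Moles SiO2 per formula unit = 3 Si ÷ 1 = 3.0000.
SiO2 fraction = (3.0000 × 60.083) / 262.219 = 180.249/262.219 = 0.6874.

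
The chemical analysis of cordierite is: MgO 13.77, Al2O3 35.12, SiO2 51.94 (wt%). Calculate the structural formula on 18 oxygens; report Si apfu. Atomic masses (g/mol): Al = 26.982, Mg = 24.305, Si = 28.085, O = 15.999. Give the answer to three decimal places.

5.013 Si apfu

13.77 wt% MgO ÷ 40.304 g/mol = 0.34165 mol, giving 0.34165 Mg and 0.34165 O.
35.12 wt% Al2O3 ÷ 101.961 g/mol = 0.34445 mol, giving 0.68890 Al and 1.03335 O.
51.94 wt% SiO2 ÷ 60.083 g/mol = 0.86447 mol, giving 0.86447 Si and 1.72894 O.
Oxygen sums to 3.10394; scaling by 18/3.10394 = 5.79908 puts the formula on 18 O.
Si: 0.86447 × 5.79908 = 5.013 atoms per formula unit.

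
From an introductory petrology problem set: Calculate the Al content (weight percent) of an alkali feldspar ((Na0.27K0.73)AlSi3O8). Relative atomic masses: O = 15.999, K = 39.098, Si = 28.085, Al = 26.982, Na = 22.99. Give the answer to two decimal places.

Formula mass = 0.27·22.99 + 0.73·39.098 + 1·26.982 + 3·28.085 + 8·15.999 = 273.978 g/mol, of which 26.982 g is Al.
So Al makes up 26.982/273.978 = 0.0985 of the mass, i.e. 9.85%.

9.85 weight percent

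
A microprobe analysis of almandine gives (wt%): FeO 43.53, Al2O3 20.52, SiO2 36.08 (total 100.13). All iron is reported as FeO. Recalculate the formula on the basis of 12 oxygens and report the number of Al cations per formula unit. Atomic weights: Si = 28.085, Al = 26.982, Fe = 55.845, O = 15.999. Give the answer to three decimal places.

2.004 Al apfu

43.53 wt% FeO ÷ 71.844 g/mol = 0.60590 mol, giving 0.60590 Fe and 0.60590 O.
20.52 wt% Al2O3 ÷ 101.961 g/mol = 0.20125 mol, giving 0.40250 Al and 0.60375 O.
36.08 wt% SiO2 ÷ 60.083 g/mol = 0.60050 mol, giving 0.60050 Si and 1.20100 O.
Oxygen sums to 2.41065; scaling by 12/2.41065 = 4.97791 puts the formula on 12 O.
Al: 0.40250 × 4.97791 = 2.004 atoms per formula unit.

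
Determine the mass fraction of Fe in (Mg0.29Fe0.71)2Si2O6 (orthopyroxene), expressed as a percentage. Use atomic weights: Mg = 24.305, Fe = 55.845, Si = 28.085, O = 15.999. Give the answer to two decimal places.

Molar mass of (Mg0.29Fe0.71)2Si2O6: 0.58*24.305 + 1.42*55.845 + 2*28.085 + 6*15.999 = 245.561 g/mol.
Mass of Fe per formula unit: 1.42 × 55.845 = 79.300 g.
Weight fraction Fe = 79.300 / 245.561 = 0.3229.

32.29 wt%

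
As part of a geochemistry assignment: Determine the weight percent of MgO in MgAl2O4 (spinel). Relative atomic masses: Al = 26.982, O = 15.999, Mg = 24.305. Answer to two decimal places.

Molar mass of MgAl2O4 = 1·24.305 + 2·26.982 + 4·15.999 = 142.265 g/mol.
Each formula unit contains 1 Mg, equivalent to 1/1 = 1.0000 mol MgO.
M(MgO) = 1×24.305 + 1×15.999 = 40.304 g/mol.
Mass of MgO per formula unit = 1.0000 × 40.304 = 40.304 g.
MgO wt% = 40.304 / 142.265 × 100 = 28.33%.

28.33 wt%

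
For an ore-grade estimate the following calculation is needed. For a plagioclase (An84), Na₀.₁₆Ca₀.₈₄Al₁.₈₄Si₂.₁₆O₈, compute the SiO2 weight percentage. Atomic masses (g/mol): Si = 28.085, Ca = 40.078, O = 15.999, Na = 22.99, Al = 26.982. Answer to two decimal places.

47.08 wt%

Formula mass = 275.646 g/mol.
2.16 Si → 2.1600 mol SiO2 per formula unit; M(SiO2) = 60.083, so SiO2 mass = 129.779 g.
129.779/275.646 × 100 = 47.08 wt%.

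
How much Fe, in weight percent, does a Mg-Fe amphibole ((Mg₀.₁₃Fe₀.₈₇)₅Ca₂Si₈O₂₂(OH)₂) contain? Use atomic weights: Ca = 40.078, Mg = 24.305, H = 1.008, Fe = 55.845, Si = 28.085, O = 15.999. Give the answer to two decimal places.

M((Mg₀.₁₃Fe₀.₈₇)₅Ca₂Si₈O₂₂(OH)₂) = 949.552 g/mol.
Fe contributes 4.35 × 55.845 = 242.926 g per mole.
242.926/949.552 = 0.2558 → 25.58%.

25.58 weight percent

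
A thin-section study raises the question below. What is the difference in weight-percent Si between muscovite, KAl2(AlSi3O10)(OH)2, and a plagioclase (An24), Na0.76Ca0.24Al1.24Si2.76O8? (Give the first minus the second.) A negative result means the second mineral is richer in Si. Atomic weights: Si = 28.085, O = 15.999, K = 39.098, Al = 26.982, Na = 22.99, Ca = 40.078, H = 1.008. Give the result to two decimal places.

-7.98 percentage points

First mineral: 84.255 g Si in 398.303 g formula = 21.15 wt% Si.
Second mineral: 77.515 g Si in 266.055 g formula = 29.13 wt% Si.
21.15% − 29.13% gives a difference of -7.98 percentage points.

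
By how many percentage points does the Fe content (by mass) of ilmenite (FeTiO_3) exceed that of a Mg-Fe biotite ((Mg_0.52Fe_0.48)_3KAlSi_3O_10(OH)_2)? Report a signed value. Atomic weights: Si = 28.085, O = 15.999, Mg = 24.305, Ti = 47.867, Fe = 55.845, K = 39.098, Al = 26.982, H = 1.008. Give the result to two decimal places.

Fe in FeTiO_3: molar mass 151.709 g/mol; 1×55.845 = 55.845 g → 36.81 wt%.
Fe in (Mg_0.52Fe_0.48)_3KAlSi_3O_10(OH)_2: molar mass 462.672 g/mol; 1.44×55.845 = 80.417 g → 17.38 wt%.
Difference = 36.81 − 17.38 = 19.43 percentage points.

19.43 percentage points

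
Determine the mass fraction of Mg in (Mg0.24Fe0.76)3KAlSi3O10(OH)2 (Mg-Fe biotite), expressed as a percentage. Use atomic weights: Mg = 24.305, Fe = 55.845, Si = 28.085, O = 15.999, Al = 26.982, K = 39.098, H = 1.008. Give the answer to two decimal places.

Formula mass = 0.72·24.305 + 2.28·55.845 + 1·39.098 + 1·26.982 + 3·28.085 + 12·15.999 + 2·1.008 = 489.165 g/mol, of which 17.500 g is Mg.
So Mg makes up 17.500/489.165 = 0.0358 of the mass, i.e. 3.58%.

3.58 mass %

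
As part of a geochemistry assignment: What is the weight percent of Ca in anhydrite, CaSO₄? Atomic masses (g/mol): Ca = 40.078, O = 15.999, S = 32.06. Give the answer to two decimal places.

Formula mass = 1·40.078 + 1·32.06 + 4·15.999 = 136.134 g/mol, of which 40.078 g is Ca.
So Ca makes up 40.078/136.134 = 0.2944 of the mass, i.e. 29.44%.

29.44 weight percent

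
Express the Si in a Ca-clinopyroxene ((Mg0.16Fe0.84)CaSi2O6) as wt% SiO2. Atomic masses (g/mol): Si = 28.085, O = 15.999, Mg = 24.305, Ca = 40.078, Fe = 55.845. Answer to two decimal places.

49.44 wt%

M((Mg0.16Fe0.84)CaSi2O6) = 243.041 g/mol; M(SiO2) = 60.083 g/mol.
Moles SiO2 per formula unit = 2 Si ÷ 1 = 2.0000.
SiO2 fraction = (2.0000 × 60.083) / 243.041 = 120.166/243.041 = 0.4944.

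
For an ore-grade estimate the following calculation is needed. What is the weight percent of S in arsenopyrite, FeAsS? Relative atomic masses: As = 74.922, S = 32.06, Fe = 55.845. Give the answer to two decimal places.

19.69 wt%

M(FeAsS) = 162.827 g/mol.
S contributes 1 × 32.06 = 32.060 g per mole.
32.060/162.827 = 0.1969 → 19.69%.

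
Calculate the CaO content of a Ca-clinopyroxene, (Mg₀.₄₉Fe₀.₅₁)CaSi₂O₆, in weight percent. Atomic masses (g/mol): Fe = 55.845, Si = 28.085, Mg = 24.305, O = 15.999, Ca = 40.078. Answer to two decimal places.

24.11 wt%

Formula mass = 232.632 g/mol.
1 Ca → 1.0000 mol CaO per formula unit; M(CaO) = 56.077, so CaO mass = 56.077 g.
56.077/232.632 × 100 = 24.11 wt%.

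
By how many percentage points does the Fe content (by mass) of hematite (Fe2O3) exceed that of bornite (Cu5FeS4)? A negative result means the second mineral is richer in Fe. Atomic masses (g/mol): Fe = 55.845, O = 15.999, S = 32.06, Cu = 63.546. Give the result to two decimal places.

58.81 percentage points

First mineral: 111.690 g Fe in 159.687 g formula = 69.94 wt% Fe.
Second mineral: 55.845 g Fe in 501.815 g formula = 11.13 wt% Fe.
69.94% − 11.13% gives a difference of 58.81 percentage points.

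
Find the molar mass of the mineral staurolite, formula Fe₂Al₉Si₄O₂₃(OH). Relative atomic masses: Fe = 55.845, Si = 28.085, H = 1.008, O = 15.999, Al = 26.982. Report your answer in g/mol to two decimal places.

851.85 g/mol

Fe: 2 × 55.845 = 111.6900
Al: 9 × 26.982 = 242.8380
Si: 4 × 28.085 = 112.3400
O: 24 × 15.999 = 383.9760
H: 1 × 1.008 = 1.0080
Summing the contributions gives the formula mass.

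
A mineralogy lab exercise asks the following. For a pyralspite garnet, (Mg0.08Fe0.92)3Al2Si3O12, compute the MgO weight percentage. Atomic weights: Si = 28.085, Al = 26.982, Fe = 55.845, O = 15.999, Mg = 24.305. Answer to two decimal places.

M((Mg0.08Fe0.92)3Al2Si3O12) = 490.172 g/mol; M(MgO) = 40.304 g/mol.
Moles MgO per formula unit = 0.24 Mg ÷ 1 = 0.2400.
MgO fraction = (0.2400 × 40.304) / 490.172 = 9.673/490.172 = 0.0197.

1.97 wt%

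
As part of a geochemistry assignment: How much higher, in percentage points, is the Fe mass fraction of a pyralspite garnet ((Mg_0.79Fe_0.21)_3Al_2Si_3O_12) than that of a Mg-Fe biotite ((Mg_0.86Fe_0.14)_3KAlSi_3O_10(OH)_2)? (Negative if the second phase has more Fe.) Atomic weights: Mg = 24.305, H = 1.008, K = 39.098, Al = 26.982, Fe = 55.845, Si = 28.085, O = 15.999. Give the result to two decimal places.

2.87 percentage points

Fe in (Mg_0.79Fe_0.21)_3Al_2Si_3O_12: molar mass 422.992 g/mol; 0.63×55.845 = 35.182 g → 8.32 wt%.
Fe in (Mg_0.86Fe_0.14)_3KAlSi_3O_10(OH)_2: molar mass 430.501 g/mol; 0.42×55.845 = 23.455 g → 5.45 wt%.
Difference = 8.32 − 5.45 = 2.87 percentage points.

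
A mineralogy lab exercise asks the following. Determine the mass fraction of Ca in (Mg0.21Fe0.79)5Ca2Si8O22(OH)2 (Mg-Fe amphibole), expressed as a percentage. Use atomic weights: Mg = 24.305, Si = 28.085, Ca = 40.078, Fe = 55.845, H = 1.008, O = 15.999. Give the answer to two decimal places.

8.56 wt%

Formula mass = 1.05*24.305 + 3.95*55.845 + 2*40.078 + 8*28.085 + 24*15.999 + 2*1.008 = 936.936 g/mol, of which 80.156 g is Ca.
So Ca makes up 80.156/936.936 = 0.0856 of the mass, i.e. 8.56%.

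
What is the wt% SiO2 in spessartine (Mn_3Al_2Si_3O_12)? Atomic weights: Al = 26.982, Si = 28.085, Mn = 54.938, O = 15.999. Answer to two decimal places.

Molar mass of Mn_3Al_2Si_3O_12 = 3×54.938 + 2×26.982 + 3×28.085 + 12×15.999 = 495.021 g/mol.
Each formula unit contains 3 Si, equivalent to 3/1 = 3.0000 mol SiO2.
M(SiO2) = 1×28.085 + 2×15.999 = 60.083 g/mol.
Mass of SiO2 per formula unit = 3.0000 × 60.083 = 180.249 g.
SiO2 wt% = 180.249 / 495.021 × 100 = 36.41%.

36.41 wt%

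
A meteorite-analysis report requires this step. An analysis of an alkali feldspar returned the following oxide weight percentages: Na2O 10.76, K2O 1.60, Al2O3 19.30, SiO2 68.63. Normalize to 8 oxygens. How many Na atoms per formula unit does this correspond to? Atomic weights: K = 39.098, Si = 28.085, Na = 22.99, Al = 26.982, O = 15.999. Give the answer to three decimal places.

0.913 Na apfu

10.76 wt% Na2O ÷ 61.979 g/mol = 0.17361 mol, giving 0.34722 Na and 0.17361 O.
1.60 wt% K2O ÷ 94.195 g/mol = 0.01699 mol, giving 0.03398 K and 0.01699 O.
19.30 wt% Al2O3 ÷ 101.961 g/mol = 0.18929 mol, giving 0.37858 Al and 0.56787 O.
68.63 wt% SiO2 ÷ 60.083 g/mol = 1.14225 mol, giving 1.14225 Si and 2.28450 O.
Oxygen sums to 3.04297; scaling by 8/3.04297 = 2.62901 puts the formula on 8 O.
Na: 0.34722 × 2.62901 = 0.913 atoms per formula unit.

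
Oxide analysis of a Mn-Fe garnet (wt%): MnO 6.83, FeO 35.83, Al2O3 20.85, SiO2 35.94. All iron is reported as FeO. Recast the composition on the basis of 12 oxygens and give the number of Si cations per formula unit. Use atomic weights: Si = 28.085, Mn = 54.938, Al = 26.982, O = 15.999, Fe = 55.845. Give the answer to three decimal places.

2.985 Si apfu

6.83 wt% MnO ÷ 70.937 g/mol = 0.09628 mol, giving 0.09628 Mn and 0.09628 O.
35.83 wt% FeO ÷ 71.844 g/mol = 0.49872 mol, giving 0.49872 Fe and 0.49872 O.
20.85 wt% Al2O3 ÷ 101.961 g/mol = 0.20449 mol, giving 0.40898 Al and 0.61347 O.
35.94 wt% SiO2 ÷ 60.083 g/mol = 0.59817 mol, giving 0.59817 Si and 1.19634 O.
Oxygen sums to 2.40481; scaling by 12/2.40481 = 4.99000 puts the formula on 12 O.
Si: 0.59817 × 4.99000 = 2.985 atoms per formula unit.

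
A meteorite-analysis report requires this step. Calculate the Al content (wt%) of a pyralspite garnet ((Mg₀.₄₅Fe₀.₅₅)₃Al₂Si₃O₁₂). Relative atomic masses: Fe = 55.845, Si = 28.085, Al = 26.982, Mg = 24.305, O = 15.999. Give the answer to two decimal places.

Formula mass = 1.35·24.305 + 1.65·55.845 + 2·26.982 + 3·28.085 + 12·15.999 = 455.163 g/mol, of which 53.964 g is Al.
So Al makes up 53.964/455.163 = 0.1186 of the mass, i.e. 11.86%.

11.86 wt%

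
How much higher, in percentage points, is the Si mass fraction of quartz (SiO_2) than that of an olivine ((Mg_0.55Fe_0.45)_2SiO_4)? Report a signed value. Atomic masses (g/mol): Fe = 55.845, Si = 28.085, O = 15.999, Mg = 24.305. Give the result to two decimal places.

30.13 percentage points

Si in SiO_2: molar mass 60.083 g/mol; 1×28.085 = 28.085 g → 46.74 wt%.
Si in (Mg_0.55Fe_0.45)_2SiO_4: molar mass 169.077 g/mol; 1×28.085 = 28.085 g → 16.61 wt%.
Difference = 46.74 − 16.61 = 30.13 percentage points.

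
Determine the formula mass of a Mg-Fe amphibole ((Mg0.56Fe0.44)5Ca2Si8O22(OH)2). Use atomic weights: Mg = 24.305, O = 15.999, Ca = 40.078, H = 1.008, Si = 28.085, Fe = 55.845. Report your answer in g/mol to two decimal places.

881.74 g/mol

M = 2.80·24.305 + 2.20·55.845 + 2·40.078 + 8·28.085 + 24·15.999 + 2·1.008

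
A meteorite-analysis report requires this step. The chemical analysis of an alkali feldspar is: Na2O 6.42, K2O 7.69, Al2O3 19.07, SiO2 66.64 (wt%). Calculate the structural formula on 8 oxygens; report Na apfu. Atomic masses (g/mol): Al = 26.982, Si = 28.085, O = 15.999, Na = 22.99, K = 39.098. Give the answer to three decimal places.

0.559 Na apfu

Na2O (M=61.979): mol = 0.10358; Na = 0.20716, O = 0.10358.
K2O (M=94.195): mol = 0.08164; K = 0.16328, O = 0.08164.
Al2O3 (M=101.961): mol = 0.18703; Al = 0.37406, O = 0.56109.
SiO2 (M=60.083): mol = 1.10913; Si = 1.10913, O = 2.21826.
ΣO = 2.96457; factor = 8/ΣO = 2.69854.
Na apfu = 0.20716 × 2.69854 = 0.559.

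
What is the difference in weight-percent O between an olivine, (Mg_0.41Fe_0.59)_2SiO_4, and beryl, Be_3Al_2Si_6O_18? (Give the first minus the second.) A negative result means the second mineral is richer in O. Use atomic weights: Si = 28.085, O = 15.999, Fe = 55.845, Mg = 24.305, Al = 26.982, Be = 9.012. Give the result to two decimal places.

M((Mg_0.41Fe_0.59)_2SiO_4) = 177.908 g/mol, so wt% O = 63.996/177.908 × 100 = 35.97%.
M(Be_3Al_2Si_6O_18) = 537.492 g/mol, so wt% O = 287.982/537.492 × 100 = 53.58%.
35.97 − 53.58 = -17.61 pp.

-17.61 percentage points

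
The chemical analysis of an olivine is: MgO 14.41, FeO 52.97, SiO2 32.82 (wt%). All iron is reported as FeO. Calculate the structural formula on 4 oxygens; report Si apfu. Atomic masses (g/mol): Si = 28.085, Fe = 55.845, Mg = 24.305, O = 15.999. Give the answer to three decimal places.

0.999 Si apfu

MgO: 14.41/40.304 = 0.35753 mol → 0.35753 mol Mg, 0.35753 mol O.
FeO: 52.97/71.844 = 0.73729 mol → 0.73729 mol Fe, 0.73729 mol O.
SiO2: 32.82/60.083 = 0.54624 mol → 0.54624 mol Si, 1.09248 mol O.
Total oxygen = 2.18730 mol. Normalization factor = 4/2.18730 = 1.82874.
Si per 4 O = 0.54624 × 1.82874 = 0.999.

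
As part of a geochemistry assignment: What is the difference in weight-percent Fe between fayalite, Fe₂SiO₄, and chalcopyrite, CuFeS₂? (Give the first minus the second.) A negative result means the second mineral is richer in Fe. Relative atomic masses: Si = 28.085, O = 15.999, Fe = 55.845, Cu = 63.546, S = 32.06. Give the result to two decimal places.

Fe in Fe₂SiO₄: molar mass 203.771 g/mol; 2×55.845 = 111.690 g → 54.81 wt%.
Fe in CuFeS₂: molar mass 183.511 g/mol; 1×55.845 = 55.845 g → 30.43 wt%.
Difference = 54.81 − 30.43 = 24.38 percentage points.

24.38 percentage points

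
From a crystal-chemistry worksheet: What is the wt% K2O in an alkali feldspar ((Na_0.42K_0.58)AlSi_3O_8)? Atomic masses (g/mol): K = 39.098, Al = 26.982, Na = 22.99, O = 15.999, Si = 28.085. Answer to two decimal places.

10.06 wt%

Formula mass = 271.562 g/mol.
0.58 K → 0.2900 mol K2O per formula unit; M(K2O) = 94.195, so K2O mass = 27.317 g.
27.317/271.562 × 100 = 10.06 wt%.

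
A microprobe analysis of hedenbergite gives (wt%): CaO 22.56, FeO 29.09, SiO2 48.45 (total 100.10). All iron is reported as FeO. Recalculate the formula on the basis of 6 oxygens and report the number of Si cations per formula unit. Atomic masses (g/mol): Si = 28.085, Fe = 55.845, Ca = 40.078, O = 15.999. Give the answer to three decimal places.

22.56 wt% CaO ÷ 56.077 g/mol = 0.40230 mol, giving 0.40230 Ca and 0.40230 O.
29.09 wt% FeO ÷ 71.844 g/mol = 0.40491 mol, giving 0.40491 Fe and 0.40491 O.
48.45 wt% SiO2 ÷ 60.083 g/mol = 0.80638 mol, giving 0.80638 Si and 1.61276 O.
Oxygen sums to 2.41997; scaling by 6/2.41997 = 2.47937 puts the formula on 6 O.
Si: 0.80638 × 2.47937 = 1.999 atoms per formula unit.

1.999 Si apfu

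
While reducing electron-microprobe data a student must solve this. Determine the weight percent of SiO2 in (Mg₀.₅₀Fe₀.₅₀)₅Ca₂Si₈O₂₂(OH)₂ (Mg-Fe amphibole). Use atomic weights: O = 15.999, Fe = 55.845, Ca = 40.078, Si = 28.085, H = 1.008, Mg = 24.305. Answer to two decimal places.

Formula mass = 891.203 g/mol.
8 Si → 8.0000 mol SiO2 per formula unit; M(SiO2) = 60.083, so SiO2 mass = 480.664 g.
480.664/891.203 × 100 = 53.93 wt%.

53.93 wt%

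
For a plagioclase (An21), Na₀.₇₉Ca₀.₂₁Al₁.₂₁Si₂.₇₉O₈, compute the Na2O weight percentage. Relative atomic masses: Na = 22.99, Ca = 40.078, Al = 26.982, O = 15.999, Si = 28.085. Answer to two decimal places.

M(Na₀.₇₉Ca₀.₂₁Al₁.₂₁Si₂.₇₉O₈) = 265.576 g/mol; M(Na2O) = 61.979 g/mol.
Moles Na2O per formula unit = 0.79 Na ÷ 2 = 0.3950.
Na2O fraction = (0.3950 × 61.979) / 265.576 = 24.482/265.576 = 0.0922.

9.22 wt%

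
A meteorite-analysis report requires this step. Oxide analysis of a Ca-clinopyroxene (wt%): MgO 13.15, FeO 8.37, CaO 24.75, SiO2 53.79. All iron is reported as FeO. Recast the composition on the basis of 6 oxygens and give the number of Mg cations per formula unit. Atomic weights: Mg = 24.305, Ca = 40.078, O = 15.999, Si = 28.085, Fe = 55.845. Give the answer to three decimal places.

0.732 Mg apfu

MgO: 13.15/40.304 = 0.32627 mol → 0.32627 mol Mg, 0.32627 mol O.
FeO: 8.37/71.844 = 0.11650 mol → 0.11650 mol Fe, 0.11650 mol O.
CaO: 24.75/56.077 = 0.44136 mol → 0.44136 mol Ca, 0.44136 mol O.
SiO2: 53.79/60.083 = 0.89526 mol → 0.89526 mol Si, 1.79052 mol O.
Total oxygen = 2.67465 mol. Normalization factor = 6/2.67465 = 2.24328.
Mg per 6 O = 0.32627 × 2.24328 = 0.732.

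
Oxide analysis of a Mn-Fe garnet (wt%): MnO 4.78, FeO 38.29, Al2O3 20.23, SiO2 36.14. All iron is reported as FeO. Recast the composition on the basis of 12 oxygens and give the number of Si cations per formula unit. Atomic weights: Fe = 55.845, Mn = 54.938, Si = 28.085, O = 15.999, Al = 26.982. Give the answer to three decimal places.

MnO (M=70.937): mol = 0.06738; Mn = 0.06738, O = 0.06738.
FeO (M=71.844): mol = 0.53296; Fe = 0.53296, O = 0.53296.
Al2O3 (M=101.961): mol = 0.19841; Al = 0.39682, O = 0.59523.
SiO2 (M=60.083): mol = 0.60150; Si = 0.60150, O = 1.20300.
ΣO = 2.39857; factor = 12/ΣO = 5.00298.
Si apfu = 0.60150 × 5.00298 = 3.009.

3.009 Si apfu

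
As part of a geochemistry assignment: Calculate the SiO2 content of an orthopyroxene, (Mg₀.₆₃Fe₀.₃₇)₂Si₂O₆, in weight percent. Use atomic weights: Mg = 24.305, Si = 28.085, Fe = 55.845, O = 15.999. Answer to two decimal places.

53.62 wt%

Formula mass = 224.114 g/mol.
2 Si → 2.0000 mol SiO2 per formula unit; M(SiO2) = 60.083, so SiO2 mass = 120.166 g.
120.166/224.114 × 100 = 53.62 wt%.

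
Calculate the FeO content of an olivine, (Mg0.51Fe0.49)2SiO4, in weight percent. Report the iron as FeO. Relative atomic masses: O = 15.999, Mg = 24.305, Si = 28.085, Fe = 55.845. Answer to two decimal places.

41.03 wt%

Molar mass of (Mg0.51Fe0.49)2SiO4 = 1.02*24.305 + 0.98*55.845 + 1*28.085 + 4*15.999 = 171.600 g/mol.
Each formula unit contains 0.98 Fe, equivalent to 0.98/1 = 0.9800 mol FeO.
M(FeO) = 1×55.845 + 1×15.999 = 71.844 g/mol.
Mass of FeO per formula unit = 0.9800 × 71.844 = 70.407 g.
FeO wt% = 70.407 / 171.600 × 100 = 41.03%.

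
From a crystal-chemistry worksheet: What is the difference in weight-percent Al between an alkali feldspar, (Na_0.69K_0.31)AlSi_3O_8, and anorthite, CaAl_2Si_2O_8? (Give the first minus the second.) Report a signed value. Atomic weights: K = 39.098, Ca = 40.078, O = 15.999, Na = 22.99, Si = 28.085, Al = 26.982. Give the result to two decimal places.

M((Na_0.69K_0.31)AlSi_3O_8) = 267.212 g/mol, so wt% Al = 26.982/267.212 × 100 = 10.10%.
M(CaAl_2Si_2O_8) = 278.204 g/mol, so wt% Al = 53.964/278.204 × 100 = 19.40%.
10.10 − 19.40 = -9.30 pp.

-9.30 percentage points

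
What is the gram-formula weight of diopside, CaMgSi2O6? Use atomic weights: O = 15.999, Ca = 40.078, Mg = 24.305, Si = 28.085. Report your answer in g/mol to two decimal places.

216.55 g/mol

Ca: 1 × 40.078 = 40.0780
Mg: 1 × 24.305 = 24.3050
Si: 2 × 28.085 = 56.1700
O: 6 × 15.999 = 95.9940
Summing the contributions gives the formula mass.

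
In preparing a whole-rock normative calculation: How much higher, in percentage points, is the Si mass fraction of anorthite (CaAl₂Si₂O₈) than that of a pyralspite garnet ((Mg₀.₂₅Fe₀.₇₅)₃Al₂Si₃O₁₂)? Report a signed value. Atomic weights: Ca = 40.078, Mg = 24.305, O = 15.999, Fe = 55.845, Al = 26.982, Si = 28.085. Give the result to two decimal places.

2.42 percentage points

Si in CaAl₂Si₂O₈: molar mass 278.204 g/mol; 2×28.085 = 56.170 g → 20.19 wt%.
Si in (Mg₀.₂₅Fe₀.₇₅)₃Al₂Si₃O₁₂: molar mass 474.087 g/mol; 3×28.085 = 84.255 g → 17.77 wt%.
Difference = 20.19 − 17.77 = 2.42 percentage points.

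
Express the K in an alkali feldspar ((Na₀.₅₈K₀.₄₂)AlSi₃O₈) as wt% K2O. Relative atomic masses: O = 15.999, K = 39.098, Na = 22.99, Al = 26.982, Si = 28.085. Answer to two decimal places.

7.35 wt%

Formula mass = 268.984 g/mol.
0.42 K → 0.2100 mol K2O per formula unit; M(K2O) = 94.195, so K2O mass = 19.781 g.
19.781/268.984 × 100 = 7.35 wt%.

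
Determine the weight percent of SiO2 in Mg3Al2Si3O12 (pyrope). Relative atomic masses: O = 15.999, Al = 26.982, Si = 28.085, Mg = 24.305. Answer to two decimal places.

M(Mg3Al2Si3O12) = 403.122 g/mol; M(SiO2) = 60.083 g/mol.
Moles SiO2 per formula unit = 3 Si ÷ 1 = 3.0000.
SiO2 fraction = (3.0000 × 60.083) / 403.122 = 180.249/403.122 = 0.4471.

44.71 wt%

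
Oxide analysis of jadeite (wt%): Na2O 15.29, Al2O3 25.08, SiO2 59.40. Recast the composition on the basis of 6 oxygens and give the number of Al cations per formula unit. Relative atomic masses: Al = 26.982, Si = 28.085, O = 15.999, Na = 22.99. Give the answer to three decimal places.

0.997 Al apfu

Na2O (M=61.979): mol = 0.24670; Na = 0.49340, O = 0.24670.
Al2O3 (M=101.961): mol = 0.24598; Al = 0.49196, O = 0.73794.
SiO2 (M=60.083): mol = 0.98863; Si = 0.98863, O = 1.97726.
ΣO = 2.96190; factor = 6/ΣO = 2.02573.
Al apfu = 0.49196 × 2.02573 = 0.997.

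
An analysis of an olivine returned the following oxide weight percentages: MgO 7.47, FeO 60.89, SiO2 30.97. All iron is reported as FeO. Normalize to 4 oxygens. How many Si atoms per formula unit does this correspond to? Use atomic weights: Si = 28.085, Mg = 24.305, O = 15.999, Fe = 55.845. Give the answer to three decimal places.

0.999 Si apfu

MgO (M=40.304): mol = 0.18534; Mg = 0.18534, O = 0.18534.
FeO (M=71.844): mol = 0.84753; Fe = 0.84753, O = 0.84753.
SiO2 (M=60.083): mol = 0.51545; Si = 0.51545, O = 1.03090.
ΣO = 2.06377; factor = 4/ΣO = 1.93820.
Si apfu = 0.51545 × 1.93820 = 0.999.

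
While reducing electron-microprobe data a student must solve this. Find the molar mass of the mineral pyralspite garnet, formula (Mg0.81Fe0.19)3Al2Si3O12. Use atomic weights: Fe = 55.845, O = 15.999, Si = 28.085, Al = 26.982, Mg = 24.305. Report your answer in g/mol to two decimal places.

The formula mass is the sum 2.43(24.305) + 0.57(55.845) + 2(26.982) + 3(28.085) + 12(15.999).

421.10 g/mol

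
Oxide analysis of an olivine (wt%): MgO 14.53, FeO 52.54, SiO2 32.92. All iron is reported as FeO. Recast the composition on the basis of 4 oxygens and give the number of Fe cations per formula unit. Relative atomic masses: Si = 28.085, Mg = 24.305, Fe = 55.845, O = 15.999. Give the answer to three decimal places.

1.337 Fe apfu

MgO (M=40.304): mol = 0.36051; Mg = 0.36051, O = 0.36051.
FeO (M=71.844): mol = 0.73131; Fe = 0.73131, O = 0.73131.
SiO2 (M=60.083): mol = 0.54791; Si = 0.54791, O = 1.09582.
ΣO = 2.18764; factor = 4/ΣO = 1.82845.
Fe apfu = 0.73131 × 1.82845 = 1.337.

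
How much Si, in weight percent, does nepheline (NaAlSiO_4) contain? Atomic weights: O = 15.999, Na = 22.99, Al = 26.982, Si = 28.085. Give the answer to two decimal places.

19.77 weight percent

M(NaAlSiO_4) = 142.053 g/mol.
Si contributes 1 × 28.085 = 28.085 g per mole.
28.085/142.053 = 0.1977 → 19.77%.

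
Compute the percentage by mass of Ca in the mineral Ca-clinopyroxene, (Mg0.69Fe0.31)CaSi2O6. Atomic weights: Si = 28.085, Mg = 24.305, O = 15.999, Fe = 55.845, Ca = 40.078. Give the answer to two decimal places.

Formula mass = 0.69×24.305 + 0.31×55.845 + 1×40.078 + 2×28.085 + 6×15.999 = 226.324 g/mol, of which 40.078 g is Ca.
So Ca makes up 40.078/226.324 = 0.1771 of the mass, i.e. 17.71%.

17.71 mass %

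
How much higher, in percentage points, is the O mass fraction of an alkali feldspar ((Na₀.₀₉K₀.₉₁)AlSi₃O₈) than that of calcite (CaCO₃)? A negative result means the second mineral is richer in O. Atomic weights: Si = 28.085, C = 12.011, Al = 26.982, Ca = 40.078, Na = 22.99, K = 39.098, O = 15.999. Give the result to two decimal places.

First mineral: 127.992 g O in 276.877 g formula = 46.23 wt% O.
Second mineral: 47.997 g O in 100.086 g formula = 47.96 wt% O.
46.23% − 47.96% gives a difference of -1.73 percentage points.

-1.73 percentage points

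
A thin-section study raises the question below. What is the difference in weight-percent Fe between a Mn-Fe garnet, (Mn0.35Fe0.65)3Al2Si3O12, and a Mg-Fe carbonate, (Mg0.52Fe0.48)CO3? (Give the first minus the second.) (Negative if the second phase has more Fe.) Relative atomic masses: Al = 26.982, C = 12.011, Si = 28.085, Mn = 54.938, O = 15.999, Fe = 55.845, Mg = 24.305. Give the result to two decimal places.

First mineral: 108.898 g Fe in 496.790 g formula = 21.92 wt% Fe.
Second mineral: 26.806 g Fe in 99.452 g formula = 26.95 wt% Fe.
21.92% − 26.95% gives a difference of -5.03 percentage points.

-5.03 percentage points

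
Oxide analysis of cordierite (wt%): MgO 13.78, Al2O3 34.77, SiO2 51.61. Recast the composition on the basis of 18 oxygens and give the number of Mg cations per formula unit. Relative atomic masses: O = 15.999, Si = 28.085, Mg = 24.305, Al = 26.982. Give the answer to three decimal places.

13.78 wt% MgO ÷ 40.304 g/mol = 0.34190 mol, giving 0.34190 Mg and 0.34190 O.
34.77 wt% Al2O3 ÷ 101.961 g/mol = 0.34101 mol, giving 0.68202 Al and 1.02303 O.
51.61 wt% SiO2 ÷ 60.083 g/mol = 0.85898 mol, giving 0.85898 Si and 1.71796 O.
Oxygen sums to 3.08289; scaling by 18/3.08289 = 5.83868 puts the formula on 18 O.
Mg: 0.34190 × 5.83868 = 1.996 atoms per formula unit.

1.996 Mg apfu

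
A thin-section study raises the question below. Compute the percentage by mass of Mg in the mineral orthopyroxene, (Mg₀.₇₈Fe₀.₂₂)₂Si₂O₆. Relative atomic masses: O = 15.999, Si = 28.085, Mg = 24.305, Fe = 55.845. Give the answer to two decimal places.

17.66 wt%

M((Mg₀.₇₈Fe₀.₂₂)₂Si₂O₆) = 214.652 g/mol.
Mg contributes 1.56 × 24.305 = 37.916 g per mole.
37.916/214.652 = 0.1766 → 17.66%.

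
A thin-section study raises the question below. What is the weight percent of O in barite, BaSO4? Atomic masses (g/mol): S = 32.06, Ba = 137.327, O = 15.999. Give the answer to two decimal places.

27.42 weight percent

M(BaSO4) = 233.383 g/mol.
O contributes 4 × 15.999 = 63.996 g per mole.
63.996/233.383 = 0.2742 → 27.42%.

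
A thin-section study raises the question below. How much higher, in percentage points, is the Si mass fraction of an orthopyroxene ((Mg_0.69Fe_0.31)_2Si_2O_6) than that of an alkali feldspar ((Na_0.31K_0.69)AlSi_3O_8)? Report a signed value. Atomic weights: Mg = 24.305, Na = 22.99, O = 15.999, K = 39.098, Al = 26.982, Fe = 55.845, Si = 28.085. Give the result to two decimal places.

Si in (Mg_0.69Fe_0.31)_2Si_2O_6: molar mass 220.329 g/mol; 2×28.085 = 56.170 g → 25.49 wt%.
Si in (Na_0.31K_0.69)AlSi_3O_8: molar mass 273.334 g/mol; 3×28.085 = 84.255 g → 30.82 wt%.
Difference = 25.49 − 30.82 = -5.33 percentage points.

-5.33 percentage points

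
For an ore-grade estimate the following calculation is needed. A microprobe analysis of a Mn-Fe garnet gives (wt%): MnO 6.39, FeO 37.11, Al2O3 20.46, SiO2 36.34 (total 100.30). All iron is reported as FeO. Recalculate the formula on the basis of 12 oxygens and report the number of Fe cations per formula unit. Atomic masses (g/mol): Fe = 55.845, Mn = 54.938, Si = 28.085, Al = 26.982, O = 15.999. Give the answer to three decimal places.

MnO: 6.39/70.937 = 0.09008 mol → 0.09008 mol Mn, 0.09008 mol O.
FeO: 37.11/71.844 = 0.51654 mol → 0.51654 mol Fe, 0.51654 mol O.
Al2O3: 20.46/101.961 = 0.20066 mol → 0.40132 mol Al, 0.60198 mol O.
SiO2: 36.34/60.083 = 0.60483 mol → 0.60483 mol Si, 1.20966 mol O.
Total oxygen = 2.41826 mol. Normalization factor = 12/2.41826 = 4.96225.
Fe per 12 O = 0.51654 × 4.96225 = 2.563.

2.563 Fe apfu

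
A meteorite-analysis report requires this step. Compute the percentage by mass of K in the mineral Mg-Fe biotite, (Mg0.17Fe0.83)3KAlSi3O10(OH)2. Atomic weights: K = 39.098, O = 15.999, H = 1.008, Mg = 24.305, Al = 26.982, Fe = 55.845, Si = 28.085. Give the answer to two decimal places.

Formula mass = 0.51*24.305 + 2.49*55.845 + 1*39.098 + 1*26.982 + 3*28.085 + 12*15.999 + 2*1.008 = 495.789 g/mol, of which 39.098 g is K.
So K makes up 39.098/495.789 = 0.0789 of the mass, i.e. 7.89%.

7.89 wt%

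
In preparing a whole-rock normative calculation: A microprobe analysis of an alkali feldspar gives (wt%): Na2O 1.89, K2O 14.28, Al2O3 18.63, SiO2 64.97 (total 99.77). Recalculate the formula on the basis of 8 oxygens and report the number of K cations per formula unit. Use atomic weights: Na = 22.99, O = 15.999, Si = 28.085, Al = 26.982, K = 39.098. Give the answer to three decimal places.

0.838 K apfu

1.89 wt% Na2O ÷ 61.979 g/mol = 0.03049 mol, giving 0.06098 Na and 0.03049 O.
14.28 wt% K2O ÷ 94.195 g/mol = 0.15160 mol, giving 0.30320 K and 0.15160 O.
18.63 wt% Al2O3 ÷ 101.961 g/mol = 0.18272 mol, giving 0.36544 Al and 0.54816 O.
64.97 wt% SiO2 ÷ 60.083 g/mol = 1.08134 mol, giving 1.08134 Si and 2.16268 O.
Oxygen sums to 2.89293; scaling by 8/2.89293 = 2.76536 puts the formula on 8 O.
K: 0.30320 × 2.76536 = 0.838 atoms per formula unit.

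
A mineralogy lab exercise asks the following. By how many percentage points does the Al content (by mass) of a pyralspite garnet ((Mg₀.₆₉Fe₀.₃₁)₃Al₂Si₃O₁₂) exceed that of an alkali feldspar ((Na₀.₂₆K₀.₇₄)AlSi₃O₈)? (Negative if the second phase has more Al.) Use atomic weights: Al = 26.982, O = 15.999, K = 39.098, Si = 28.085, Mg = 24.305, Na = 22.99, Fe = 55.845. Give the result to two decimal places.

2.64 percentage points

M((Mg₀.₆₉Fe₀.₃₁)₃Al₂Si₃O₁₂) = 432.454 g/mol, so wt% Al = 53.964/432.454 × 100 = 12.48%.
M((Na₀.₂₆K₀.₇₄)AlSi₃O₈) = 274.139 g/mol, so wt% Al = 26.982/274.139 × 100 = 9.84%.
12.48 − 9.84 = 2.64 pp.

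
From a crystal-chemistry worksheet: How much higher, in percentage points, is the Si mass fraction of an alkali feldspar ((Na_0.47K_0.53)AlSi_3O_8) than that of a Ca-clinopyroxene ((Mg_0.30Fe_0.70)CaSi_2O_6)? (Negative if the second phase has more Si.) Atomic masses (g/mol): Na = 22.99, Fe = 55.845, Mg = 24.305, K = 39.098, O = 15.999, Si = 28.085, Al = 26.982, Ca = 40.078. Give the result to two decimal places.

Si in (Na_0.47K_0.53)AlSi_3O_8: molar mass 270.756 g/mol; 3×28.085 = 84.255 g → 31.12 wt%.
Si in (Mg_0.30Fe_0.70)CaSi_2O_6: molar mass 238.625 g/mol; 2×28.085 = 56.170 g → 23.54 wt%.
Difference = 31.12 − 23.54 = 7.58 percentage points.

7.58 percentage points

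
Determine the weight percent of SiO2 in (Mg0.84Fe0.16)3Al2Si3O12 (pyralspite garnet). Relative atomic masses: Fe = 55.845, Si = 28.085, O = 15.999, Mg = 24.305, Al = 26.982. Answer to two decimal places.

43.09 wt%

M((Mg0.84Fe0.16)3Al2Si3O12) = 418.261 g/mol; M(SiO2) = 60.083 g/mol.
Moles SiO2 per formula unit = 3 Si ÷ 1 = 3.0000.
SiO2 fraction = (3.0000 × 60.083) / 418.261 = 180.249/418.261 = 0.4309.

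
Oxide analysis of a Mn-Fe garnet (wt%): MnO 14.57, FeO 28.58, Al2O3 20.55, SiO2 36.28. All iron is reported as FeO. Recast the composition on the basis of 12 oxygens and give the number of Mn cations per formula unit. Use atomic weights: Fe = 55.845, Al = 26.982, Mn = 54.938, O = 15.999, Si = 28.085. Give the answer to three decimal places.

MnO: 14.57/70.937 = 0.20539 mol → 0.20539 mol Mn, 0.20539 mol O.
FeO: 28.58/71.844 = 0.39781 mol → 0.39781 mol Fe, 0.39781 mol O.
Al2O3: 20.55/101.961 = 0.20155 mol → 0.40310 mol Al, 0.60465 mol O.
SiO2: 36.28/60.083 = 0.60383 mol → 0.60383 mol Si, 1.20766 mol O.
Total oxygen = 2.41551 mol. Normalization factor = 12/2.41551 = 4.96789.
Mn per 12 O = 0.20539 × 4.96789 = 1.020.

1.020 Mn apfu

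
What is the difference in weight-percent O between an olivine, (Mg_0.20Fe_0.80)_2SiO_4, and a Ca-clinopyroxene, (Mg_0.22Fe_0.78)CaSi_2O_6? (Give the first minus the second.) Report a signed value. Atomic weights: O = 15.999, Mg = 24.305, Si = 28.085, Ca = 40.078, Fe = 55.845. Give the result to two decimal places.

-6.33 percentage points

O in (Mg_0.20Fe_0.80)_2SiO_4: molar mass 191.155 g/mol; 4×15.999 = 63.996 g → 33.48 wt%.
O in (Mg_0.22Fe_0.78)CaSi_2O_6: molar mass 241.148 g/mol; 6×15.999 = 95.994 g → 39.81 wt%.
Difference = 33.48 − 39.81 = -6.33 percentage points.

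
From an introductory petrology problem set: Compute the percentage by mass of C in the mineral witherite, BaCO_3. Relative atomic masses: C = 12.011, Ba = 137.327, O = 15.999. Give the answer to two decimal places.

M(BaCO_3) = 197.335 g/mol.
C contributes 1 × 12.011 = 12.011 g per mole.
12.011/197.335 = 0.0609 → 6.09%.

6.09 wt%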